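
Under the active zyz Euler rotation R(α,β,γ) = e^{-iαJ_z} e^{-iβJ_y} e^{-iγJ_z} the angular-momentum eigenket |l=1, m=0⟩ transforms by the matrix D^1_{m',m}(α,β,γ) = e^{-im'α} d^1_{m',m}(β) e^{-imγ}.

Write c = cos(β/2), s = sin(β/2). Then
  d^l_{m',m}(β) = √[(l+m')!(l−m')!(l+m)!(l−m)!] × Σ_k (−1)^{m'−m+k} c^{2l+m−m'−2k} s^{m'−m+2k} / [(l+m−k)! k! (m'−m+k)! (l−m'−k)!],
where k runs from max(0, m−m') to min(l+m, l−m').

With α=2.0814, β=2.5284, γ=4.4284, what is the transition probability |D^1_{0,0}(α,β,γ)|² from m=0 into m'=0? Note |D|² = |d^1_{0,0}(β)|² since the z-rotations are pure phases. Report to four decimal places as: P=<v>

P=0.6688

D^1_{0,0}(2.0814,2.5284,4.4284) = e^{-i·0·2.0814}·d^1_{0,0}(2.5284)·e^{-i·0·4.4284}. Compute d first:
With c≡cos(β/2)=0.301815 and s≡sin(β/2)=0.953366, N=[1·1·1·1]^{1/2}=1.000000
The bounds max(0,m−m')=0 and min(l+m,l−m')=1 give 2 terms
  k=0: (−1)^0·1.0000/(1)·0.3018^2·0.9534^0 = +0.091093
  k=1: (−1)^1·1.0000/(1)·0.3018^0·0.9534^2 = -0.908907
d^1_{0,0}(2.5284) = +0.091093 -0.908907 = -0.817815
|D^1_{0,0}|² = |d^1_{0,0}(β)|² = (-0.817815)² = 0.668821 (the z-rotation phases have unit modulus)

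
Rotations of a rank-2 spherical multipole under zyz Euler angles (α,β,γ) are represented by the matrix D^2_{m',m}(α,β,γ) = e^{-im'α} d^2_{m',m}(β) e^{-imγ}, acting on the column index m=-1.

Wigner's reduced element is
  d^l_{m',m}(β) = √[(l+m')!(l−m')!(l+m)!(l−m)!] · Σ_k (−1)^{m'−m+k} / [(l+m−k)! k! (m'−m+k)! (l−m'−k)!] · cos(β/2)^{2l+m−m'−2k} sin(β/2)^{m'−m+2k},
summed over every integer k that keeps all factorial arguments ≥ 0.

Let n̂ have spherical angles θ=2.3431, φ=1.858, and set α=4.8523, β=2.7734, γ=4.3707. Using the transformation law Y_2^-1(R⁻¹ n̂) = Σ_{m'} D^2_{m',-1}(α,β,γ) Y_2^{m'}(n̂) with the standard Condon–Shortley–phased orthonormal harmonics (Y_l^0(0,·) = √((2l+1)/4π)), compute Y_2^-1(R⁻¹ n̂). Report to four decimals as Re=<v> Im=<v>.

Need the full column D^2_{m',-1} for m'=−2..2 at α=4.8523, β=2.7734, γ=4.3707.
cos(β/2)=0.183058, sin(β/2)=0.983102
d^2_{-2,-1}: single k=1 term ⇒ +0.012061;  D = +0.000746+0.012038i
d^2_{-1,-1}: k∈[0..1] ⇒ +0.001123 -0.097162 = -0.096039;  D = +0.094091-0.019247i
d^2_{0,-1}: k∈[0..1] ⇒ -0.014772 +0.426050 = +0.411278;  D = -0.137811-0.387502i
d^2_{1,-1}: k∈[0..1] ⇒ +0.097162 -0.934102 = -0.836940;  D = -0.741742+0.387669i
d^2_{2,-1}: single k=0 term ⇒ -0.347868;  D = -0.202551-0.282817i
Y_2^{m'}(θ=2.3431,φ=1.858) and Σ D·Y over m':
  (+0.0007+0.0120i)·(-0.1664+0.1077i)  (+0.0941-0.0192i)·(+0.1094+0.3703i)  (-0.1378-0.3875i)·(+0.1453+0.0000i)  (-0.7417+0.3877i)·(-0.1094+0.3703i)  (-0.2026-0.2828i)·(-0.1664-0.1077i)
Y_2^-1(R⁻¹ n̂) = -0.063209-0.273712i

Re=-0.0632 Im=-0.2737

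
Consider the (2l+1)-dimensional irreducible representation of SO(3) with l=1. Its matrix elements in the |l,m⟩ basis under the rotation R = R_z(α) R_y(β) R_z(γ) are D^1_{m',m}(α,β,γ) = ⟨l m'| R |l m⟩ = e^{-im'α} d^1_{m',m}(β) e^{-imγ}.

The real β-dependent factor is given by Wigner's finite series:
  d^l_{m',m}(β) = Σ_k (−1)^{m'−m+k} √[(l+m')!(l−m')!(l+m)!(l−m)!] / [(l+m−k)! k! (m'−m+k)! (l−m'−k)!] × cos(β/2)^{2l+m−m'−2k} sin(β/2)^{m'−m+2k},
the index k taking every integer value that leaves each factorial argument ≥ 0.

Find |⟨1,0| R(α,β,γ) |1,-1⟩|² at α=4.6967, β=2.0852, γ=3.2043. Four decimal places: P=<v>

D^1_{0,-1}(4.6967,2.0852,3.2043) = e^{-i·0·4.6967}·d^1_{0,-1}(2.0852)·e^{-i·-1·3.2043}. Compute d first:
With c≡cos(β/2)=0.503976 and s≡sin(β/2)=0.863717, N=[1·1·1·2]^{1/2}=1.414214
Admissible k: 0..0 (factorial args all ≥0)
  k=0: (−1)^1·1.4142/(1)·0.5040^1·0.8637^1 = -0.615597
d^1_{0,-1}(2.0852) = -0.615597
|D^1_{0,-1}|² = |d^1_{0,-1}(β)|² = (-0.615597)² = 0.378960 (the z-rotation phases have unit modulus)

P=0.3790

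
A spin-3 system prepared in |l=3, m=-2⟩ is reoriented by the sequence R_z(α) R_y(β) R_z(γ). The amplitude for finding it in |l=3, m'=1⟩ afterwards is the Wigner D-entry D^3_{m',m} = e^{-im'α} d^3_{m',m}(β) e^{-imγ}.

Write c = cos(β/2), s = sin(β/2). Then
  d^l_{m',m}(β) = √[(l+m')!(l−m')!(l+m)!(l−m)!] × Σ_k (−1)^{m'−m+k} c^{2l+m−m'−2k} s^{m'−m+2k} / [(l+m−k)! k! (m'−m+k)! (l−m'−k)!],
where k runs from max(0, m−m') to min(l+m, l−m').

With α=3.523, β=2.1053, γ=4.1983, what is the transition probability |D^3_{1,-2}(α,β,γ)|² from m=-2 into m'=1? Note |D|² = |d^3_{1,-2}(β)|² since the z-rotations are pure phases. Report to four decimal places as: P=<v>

Split into d^3_{1,-2}(β=2.1053) × two z-phases.
Half-angle: c=0.495271, s=0.868739. N=√(24·2·1·120)=75.894664
k: max(0,(-2)−(1))=0 … min(3+(-2),3−(1))=1
  k=0: (−1)^3·75.8947/(12)·0.4953^3·0.8687^3 = -0.503762
  k=1: (−1)^4·75.8947/(24)·0.4953^1·0.8687^5 = +0.774976
d^3_{1,-2}(2.1053) = -0.503762 +0.774976 = +0.271215
|D^3_{1,-2}|² = |d^3_{1,-2}(β)|² = (+0.271215)² = 0.073557 (the z-rotation phases have unit modulus)

P=0.0736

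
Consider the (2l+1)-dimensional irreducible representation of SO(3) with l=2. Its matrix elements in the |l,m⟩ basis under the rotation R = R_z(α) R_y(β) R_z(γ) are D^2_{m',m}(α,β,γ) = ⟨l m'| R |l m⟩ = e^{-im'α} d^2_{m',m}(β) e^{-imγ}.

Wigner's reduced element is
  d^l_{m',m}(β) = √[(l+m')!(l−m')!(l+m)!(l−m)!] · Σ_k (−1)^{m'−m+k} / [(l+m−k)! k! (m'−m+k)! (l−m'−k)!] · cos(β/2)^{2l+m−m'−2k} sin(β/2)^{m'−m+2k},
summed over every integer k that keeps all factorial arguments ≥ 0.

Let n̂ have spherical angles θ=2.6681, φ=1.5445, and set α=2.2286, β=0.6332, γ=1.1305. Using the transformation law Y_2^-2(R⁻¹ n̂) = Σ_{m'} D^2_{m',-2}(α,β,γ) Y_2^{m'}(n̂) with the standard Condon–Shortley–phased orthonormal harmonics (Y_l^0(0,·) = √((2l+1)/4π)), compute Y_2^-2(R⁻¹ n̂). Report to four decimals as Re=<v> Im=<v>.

Need the full column D^2_{m',-2} for m'=−2..2 at α=2.2286, β=0.6332, γ=1.1305.
cos(β/2)=0.950299, sin(β/2)=0.311337
d^2_{-2,-2}: single k=0 term ⇒ +0.815534;  D = +0.739578+0.343685i
d^2_{-1,-2}: single k=0 term ⇒ -0.534371;  D = +0.118069+0.521164i
d^2_{0,-2}: single k=0 term ⇒ +0.214417;  D = -0.136518+0.165340i
d^2_{1,-2}: single k=0 term ⇒ -0.057357;  D = -0.057327-0.001858i
d^2_{2,-2}: single k=0 term ⇒ +0.009396;  D = -0.005500-0.007617i
Y_2^{m'}(θ=2.6681,φ=1.5445) and Σ D·Y over m':
  (+0.7396+0.3437i)·(-0.0802-0.0042i)  (+0.1181+0.5212i)·(-0.0082+0.3134i)  (-0.1365+0.1653i)·(+0.4340+0.0000i)  (-0.0573-0.0019i)·(+0.0082+0.3134i)  (-0.0055-0.0076i)·(-0.0802+0.0042i)
Y_2^-2(R⁻¹ n̂) = -0.280854+0.056389i

Re=-0.2809 Im=0.0564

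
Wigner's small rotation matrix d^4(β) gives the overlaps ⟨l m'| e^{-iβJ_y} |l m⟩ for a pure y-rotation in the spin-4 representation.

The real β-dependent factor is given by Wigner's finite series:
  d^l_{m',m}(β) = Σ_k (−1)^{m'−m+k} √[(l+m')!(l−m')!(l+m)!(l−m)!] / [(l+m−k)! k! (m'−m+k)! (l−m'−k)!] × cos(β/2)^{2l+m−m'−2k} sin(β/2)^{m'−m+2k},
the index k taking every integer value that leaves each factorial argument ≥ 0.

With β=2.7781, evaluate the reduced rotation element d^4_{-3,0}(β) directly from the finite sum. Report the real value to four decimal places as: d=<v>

d^4_{-3,0}(β=2.7781) via Wigner's sum:
With c≡cos(β/2)=0.180747 and s≡sin(β/2)=0.983530, N=[1·5040·24·24]^{1/2}=1703.830978
k: max(0,(0)−(-3))=3 … min(4+(0),4−(-3))=4
  k=3: (−1)^0·1703.8310/(144)·0.1807^5·0.9835^3 = +0.002172
  k=4: (−1)^1·1703.8310/(144)·0.1807^3·0.9835^5 = -0.064301
d^4_{-3,0}(2.7781) = +0.002172 -0.064301 = -0.062129

d=-0.0621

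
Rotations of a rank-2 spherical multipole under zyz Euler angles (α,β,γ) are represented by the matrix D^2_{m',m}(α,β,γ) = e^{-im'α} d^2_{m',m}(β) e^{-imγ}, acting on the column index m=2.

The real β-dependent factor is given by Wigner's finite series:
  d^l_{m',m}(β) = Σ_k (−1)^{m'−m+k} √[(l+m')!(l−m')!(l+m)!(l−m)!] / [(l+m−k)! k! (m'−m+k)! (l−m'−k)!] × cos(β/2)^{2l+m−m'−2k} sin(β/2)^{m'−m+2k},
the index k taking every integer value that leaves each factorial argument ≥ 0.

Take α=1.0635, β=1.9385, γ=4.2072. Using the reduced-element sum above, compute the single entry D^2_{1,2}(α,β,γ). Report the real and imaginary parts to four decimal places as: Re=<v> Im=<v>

Re=-0.2984 Im=0.0159

First d^2_{1,2}(β=1.9385), then the phase factors e^{-i(1)α} and e^{-i(2)γ}:
c=cos(1.9385/2)=0.565918, s=sin(1.9385/2)=0.824462; N=√[6·1·24·1]=12.000000
k: max(0,(2)−(1))=1 … min(2+(2),2−(1))=1
  k=1: (−1)^0·12.0000/(6)·0.5659^3·0.8245^1 = +0.298855
d^2_{1,2}(1.9385) = +0.298855
Phases: e^{-i·(1)·1.0635}=+0.485816-0.874061i, e^{-i·(2)·4.2072}=-0.531541-0.847033i ⇒ D=-0.298434+0.015868i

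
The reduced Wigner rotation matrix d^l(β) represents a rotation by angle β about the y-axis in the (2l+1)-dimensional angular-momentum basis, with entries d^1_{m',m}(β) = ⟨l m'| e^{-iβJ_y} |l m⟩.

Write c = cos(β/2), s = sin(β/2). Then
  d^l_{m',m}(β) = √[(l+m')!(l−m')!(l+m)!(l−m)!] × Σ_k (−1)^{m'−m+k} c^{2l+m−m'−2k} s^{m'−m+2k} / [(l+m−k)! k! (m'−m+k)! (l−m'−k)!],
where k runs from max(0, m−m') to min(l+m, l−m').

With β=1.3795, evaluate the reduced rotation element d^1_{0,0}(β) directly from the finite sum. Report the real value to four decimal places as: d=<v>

d=0.1901

d^1_{0,0}(β=1.3795) via Wigner's sum:
c=cos(1.3795/2)=0.771405, s=sin(1.3795/2)=0.636344; N=√[1·1·1·1]=1.000000
Admissible k: 0..1 (factorial args all ≥0)
  k=0: (−1)^0·1.0000/(1)·0.7714^2·0.6363^0 = +0.595066
  k=1: (−1)^1·1.0000/(1)·0.7714^0·0.6363^2 = -0.404934
d^1_{0,0}(1.3795) = +0.595066 -0.404934 = +0.190132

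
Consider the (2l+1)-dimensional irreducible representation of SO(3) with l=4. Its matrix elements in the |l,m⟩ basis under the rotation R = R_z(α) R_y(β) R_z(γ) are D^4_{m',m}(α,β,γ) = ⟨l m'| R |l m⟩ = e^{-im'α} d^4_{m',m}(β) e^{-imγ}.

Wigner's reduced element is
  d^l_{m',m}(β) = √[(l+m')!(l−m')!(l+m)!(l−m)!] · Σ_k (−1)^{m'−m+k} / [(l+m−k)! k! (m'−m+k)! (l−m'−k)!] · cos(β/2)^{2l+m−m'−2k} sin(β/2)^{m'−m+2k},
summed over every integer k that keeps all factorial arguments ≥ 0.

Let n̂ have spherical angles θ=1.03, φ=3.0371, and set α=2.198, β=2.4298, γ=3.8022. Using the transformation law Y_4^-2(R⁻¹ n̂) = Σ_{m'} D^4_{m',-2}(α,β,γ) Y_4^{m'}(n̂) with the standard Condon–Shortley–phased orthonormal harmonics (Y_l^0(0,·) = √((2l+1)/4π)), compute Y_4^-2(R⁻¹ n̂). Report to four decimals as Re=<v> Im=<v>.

Re=0.3025 Im=-0.1412

Need the full column D^4_{m',-2} for m'=−4..4 at α=2.198, β=2.4298, γ=3.8022.
cos(β/2)=0.348431, sin(β/2)=0.937335
d^4_{-4,-2}: single k=2 term ⇒ +0.008319;  D = -0.006424-0.005285i
d^4_{-3,-2}: k∈[1..2] ⇒ +0.002187 -0.047473 = -0.045287;  D = +0.002771-0.045202i
d^4_{-2,-2}: k∈[0..2] ⇒ +0.000217 -0.018866 +0.170661 = +0.152013;  D = +0.128309-0.081515i
d^4_{-1,-2}: k∈[0..2] ⇒ -0.002479 +0.089716 -0.432850 = -0.345613;  D = +0.321262+0.127431i
d^4_{0,-2}: k∈[0..2] ⇒ +0.014915 -0.287829 +0.781127 = +0.508213;  D = +0.125528+0.492467i
d^4_{1,-2}: k∈[0..2] ⇒ -0.059811 +0.649275 -0.939756 = -0.350292;  D = -0.224056+0.269265i
d^4_{2,-2}: k∈[0..2] ⇒ +0.170661 -0.988056 +0.595878 = -0.221518;  D = +0.221023+0.014788i
d^4_{3,-2}: k∈[0..1] ⇒ -0.343564 +0.828787 = +0.485223;  D = +0.257907+0.411005i
d^4_{4,-2}: single k=0 term ⇒ +0.435692;  D = +0.162900-0.404093i
Y_4^{m'}(θ=1.03,φ=3.0371) and Σ D·Y over m':
  (-0.0064-0.0053i)·(+0.2185+0.0970i)  (+0.0028-0.0452i)·(-0.3862-0.1252i)  (+0.1283-0.0815i)·(+0.2057+0.0436i)  (+0.3213+0.1274i)·(+0.2377+0.0249i)  (+0.1255+0.4925i)·(-0.2637+0.0000i)  (-0.2241+0.2693i)·(-0.2377+0.0249i)  (+0.2210+0.0148i)·(+0.2057-0.0436i)  (+0.2579+0.4110i)·(+0.3862-0.1252i)  (+0.1629-0.4041i)·(+0.2185-0.0970i)
Y_4^-2(R⁻¹ n̂) = +0.302530-0.141217i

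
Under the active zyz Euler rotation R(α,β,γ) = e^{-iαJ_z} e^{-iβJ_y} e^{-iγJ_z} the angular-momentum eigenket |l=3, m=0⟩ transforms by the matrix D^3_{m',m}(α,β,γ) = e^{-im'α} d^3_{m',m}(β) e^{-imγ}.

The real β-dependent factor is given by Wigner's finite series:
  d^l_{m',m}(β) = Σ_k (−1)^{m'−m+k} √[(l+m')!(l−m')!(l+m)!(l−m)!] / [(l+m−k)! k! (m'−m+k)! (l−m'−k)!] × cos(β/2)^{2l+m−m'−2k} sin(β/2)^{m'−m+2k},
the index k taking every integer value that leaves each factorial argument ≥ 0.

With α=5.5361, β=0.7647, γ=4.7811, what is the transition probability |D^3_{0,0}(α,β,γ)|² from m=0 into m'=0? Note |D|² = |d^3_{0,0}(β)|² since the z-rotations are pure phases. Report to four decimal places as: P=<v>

Split into d^3_{0,0}(β=0.7647) × two z-phases.
With c≡cos(β/2)=0.927790 and s≡sin(β/2)=0.373102, N=[6·6·6·6]^{1/2}=36.000000
Admissible k: 0..3 (factorial args all ≥0)
  k=0: (−1)^0·36.0000/(36)·0.9278^6·0.3731^0 = +0.637822
  k=1: (−1)^1·36.0000/(4)·0.9278^4·0.3731^2 = -0.928318
  k=2: (−1)^2·36.0000/(4)·0.9278^2·0.3731^4 = +0.150125
  k=3: (−1)^3·36.0000/(36)·0.9278^0·0.3731^6 = -0.002698
d^3_{0,0}(0.7647) = +0.637822 -0.928318 +0.150125 -0.002698 = -0.143069
|D^3_{0,0}|² = |d^3_{0,0}(β)|² = (-0.143069)² = 0.020469 (the z-rotation phases have unit modulus)

P=0.0205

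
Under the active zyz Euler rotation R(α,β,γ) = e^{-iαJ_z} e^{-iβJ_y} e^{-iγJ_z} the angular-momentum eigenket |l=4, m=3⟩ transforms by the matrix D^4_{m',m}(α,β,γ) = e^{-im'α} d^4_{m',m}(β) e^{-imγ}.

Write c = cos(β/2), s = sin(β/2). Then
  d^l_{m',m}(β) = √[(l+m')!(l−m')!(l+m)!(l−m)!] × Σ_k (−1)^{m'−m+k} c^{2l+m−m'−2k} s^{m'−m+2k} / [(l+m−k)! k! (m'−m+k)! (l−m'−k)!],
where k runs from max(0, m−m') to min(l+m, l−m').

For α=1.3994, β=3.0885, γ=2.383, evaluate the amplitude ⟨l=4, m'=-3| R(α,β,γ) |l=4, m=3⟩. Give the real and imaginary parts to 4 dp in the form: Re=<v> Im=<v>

D^4_{-3,3}(1.3994,3.0885,2.383) = e^{-i·-3·1.3994}·d^4_{-3,3}(3.0885)·e^{-i·3·2.383}. Compute d first:
Half-angle: c=0.026543, s=0.999648. N=√(1·5040·5040·1)=5040.000000
k∈{6,7} keeps every argument non-negative
  k=6: (−1)^0·5040.0000/(720)·0.0265^2·0.9996^6 = +0.004921
  k=7: (−1)^1·5040.0000/(5040)·0.0265^0·0.9996^8 = -0.997185
d^4_{-3,3}(3.0885) = +0.004921 -0.997185 = -0.992263
D = (-0.491829-0.870692i)·(-0.992263)·(+0.648020-0.761623i) = +0.974258+0.188170i

Re=0.9743 Im=0.1882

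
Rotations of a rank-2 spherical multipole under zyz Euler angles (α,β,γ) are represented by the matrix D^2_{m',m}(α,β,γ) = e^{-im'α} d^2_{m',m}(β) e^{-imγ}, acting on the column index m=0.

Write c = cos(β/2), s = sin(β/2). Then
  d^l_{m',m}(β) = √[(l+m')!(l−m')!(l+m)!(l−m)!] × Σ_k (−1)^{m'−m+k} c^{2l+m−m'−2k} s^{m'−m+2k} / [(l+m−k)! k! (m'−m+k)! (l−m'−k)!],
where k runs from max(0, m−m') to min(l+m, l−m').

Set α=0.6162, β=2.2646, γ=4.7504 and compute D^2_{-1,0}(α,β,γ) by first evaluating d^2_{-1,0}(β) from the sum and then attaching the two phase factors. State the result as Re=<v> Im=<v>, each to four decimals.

Re=-0.4914 Im=-0.3480

D^2_{-1,0}(0.6162,2.2646,4.7504) = e^{-i·-1·0.6162}·d^2_{-1,0}(2.2646)·e^{-i·0·4.7504}. Compute d first:
With c≡cos(β/2)=0.424579 and s≡sin(β/2)=0.905391, N=[1·6·2·2]^{1/2}=4.898979
The bounds max(0,m−m')=1 and min(l+m,l−m')=2 give 2 terms
  k=1: (−1)^0·4.8990/(2)·0.4246^3·0.9054^1 = +0.169741
  k=2: (−1)^1·4.8990/(2)·0.4246^1·0.9054^3 = -0.771867
d^2_{-1,0}(2.2646) = +0.169741 -0.771867 = -0.602126
Phases: e^{-i·(-1)·0.6162}=+0.816081+0.577938i, e^{-i·(0)·4.7504}=+1.000000+0.000000i ⇒ D=-0.491383-0.347992i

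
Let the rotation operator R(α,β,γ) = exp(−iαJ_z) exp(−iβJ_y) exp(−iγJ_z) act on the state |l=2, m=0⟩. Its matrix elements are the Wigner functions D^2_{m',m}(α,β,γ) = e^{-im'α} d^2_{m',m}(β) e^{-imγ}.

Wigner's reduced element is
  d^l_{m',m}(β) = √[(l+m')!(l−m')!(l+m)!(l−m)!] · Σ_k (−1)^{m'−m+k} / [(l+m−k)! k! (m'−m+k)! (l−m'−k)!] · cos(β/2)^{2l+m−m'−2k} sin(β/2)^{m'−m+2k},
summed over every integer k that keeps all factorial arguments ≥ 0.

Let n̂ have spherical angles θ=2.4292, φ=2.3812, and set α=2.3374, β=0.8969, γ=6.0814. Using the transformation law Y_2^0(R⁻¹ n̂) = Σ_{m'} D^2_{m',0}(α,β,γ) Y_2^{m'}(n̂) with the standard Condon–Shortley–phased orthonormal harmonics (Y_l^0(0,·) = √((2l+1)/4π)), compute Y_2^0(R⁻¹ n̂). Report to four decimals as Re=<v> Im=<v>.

Need the full column D^2_{m',0} for m'=−2..2 at α=2.3374, β=0.8969, γ=6.0814.
cos(β/2)=0.901120, sin(β/2)=0.433569
d^2_{-2,0}: single k=2 term ⇒ +0.373902;  D = -0.014051-0.373638i
d^2_{-1,0}: k∈[1..2] ⇒ +0.777110 -0.179901 = +0.597209;  D = -0.414279+0.430152i
d^2_{0,0}: k∈[0..2] ⇒ +0.659373 -0.610580 +0.035337 = +0.084130;  D = +0.084130+0.000000i
d^2_{1,0}: k∈[0..1] ⇒ -0.777110 +0.179901 = -0.597209;  D = +0.414279+0.430152i
d^2_{2,0}: single k=0 term ⇒ +0.373902;  D = -0.014051+0.373638i
Y_2^{m'}(θ=2.4292,φ=2.3812) and Σ D·Y over m':
  (-0.0141-0.3736i)·(+0.0083+0.1648i)  (-0.4143+0.4302i)·(+0.2769+0.2634i)  (+0.0841+0.0000i)·(+0.2265+0.0000i)  (+0.4143+0.4302i)·(-0.2769+0.2634i)  (-0.0141+0.3736i)·(+0.0083-0.1648i)
Y_2^0(R⁻¹ n̂) = -0.314026+0.000000i

Re=-0.3140 Im=0.0000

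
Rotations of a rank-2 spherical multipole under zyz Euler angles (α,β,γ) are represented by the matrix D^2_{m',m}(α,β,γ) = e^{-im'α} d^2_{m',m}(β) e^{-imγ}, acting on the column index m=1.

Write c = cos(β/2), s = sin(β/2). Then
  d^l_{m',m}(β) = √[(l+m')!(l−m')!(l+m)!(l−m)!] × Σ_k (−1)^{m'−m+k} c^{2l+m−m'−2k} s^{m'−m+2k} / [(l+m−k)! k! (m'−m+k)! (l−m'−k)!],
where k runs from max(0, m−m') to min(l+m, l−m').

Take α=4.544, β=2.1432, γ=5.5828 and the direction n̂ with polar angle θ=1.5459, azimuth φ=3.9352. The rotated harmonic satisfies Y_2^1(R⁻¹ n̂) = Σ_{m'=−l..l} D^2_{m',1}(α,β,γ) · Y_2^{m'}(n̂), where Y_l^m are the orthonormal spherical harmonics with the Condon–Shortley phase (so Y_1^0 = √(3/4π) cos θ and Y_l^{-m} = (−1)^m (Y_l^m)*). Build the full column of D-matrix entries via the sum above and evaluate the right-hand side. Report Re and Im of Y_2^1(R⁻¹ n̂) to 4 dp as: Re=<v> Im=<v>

Need the full column D^2_{m',1} for m'=−2..2 at α=4.544, β=2.1432, γ=5.5828.
cos(β/2)=0.478720, sin(β/2)=0.877968
d^2_{-2,1}: single k=3 term ⇒ +0.647958;  D = -0.605595-0.230445i
d^2_{-1,1}: k∈[2..3] ⇒ +0.529958 -0.594174 = -0.064216;  D = -0.032574+0.055341i
d^2_{0,1}: k∈[1..2] ⇒ +0.235939 -0.793584 = -0.557645;  D = -0.426372-0.359409i
d^2_{1,1}: k∈[0..1] ⇒ +0.052520 -0.529958 = -0.477438;  D = +0.364542-0.308312i
d^2_{2,1}: single k=0 term ⇒ -0.192643;  D = +0.097991+0.165859i
Y_2^{m'}(θ=1.5459,φ=3.9352) and Σ D·Y over m':
  (-0.6056-0.2304i)·(-0.0063-0.3860i)  (-0.0326+0.0553i)·(-0.0135+0.0137i)  (-0.4264-0.3594i)·(-0.3148+0.0000i)  (+0.3645-0.3083i)·(+0.0135+0.0137i)  (+0.0980+0.1659i)·(-0.0063+0.3860i)
Y_2^1(R⁻¹ n̂) = -0.006704+0.384772i

Re=-0.0067 Im=0.3848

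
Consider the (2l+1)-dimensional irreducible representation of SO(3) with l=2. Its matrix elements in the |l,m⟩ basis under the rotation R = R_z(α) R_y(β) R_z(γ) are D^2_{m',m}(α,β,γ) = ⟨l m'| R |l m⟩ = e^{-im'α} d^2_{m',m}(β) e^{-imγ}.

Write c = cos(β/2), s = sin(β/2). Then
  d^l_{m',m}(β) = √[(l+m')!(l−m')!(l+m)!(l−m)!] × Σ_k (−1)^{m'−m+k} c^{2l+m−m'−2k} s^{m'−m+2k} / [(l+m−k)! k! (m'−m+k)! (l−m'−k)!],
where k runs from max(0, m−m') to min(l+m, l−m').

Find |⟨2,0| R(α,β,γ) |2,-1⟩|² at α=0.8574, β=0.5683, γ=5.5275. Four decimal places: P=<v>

First d^2_{0,-1}(β=0.5683), then the phase factors e^{-i(0)α} and e^{-i(-1)γ}:
c=cos(0.5683/2)=0.959900, s=sin(0.5683/2)=0.280342; N=√[2·2·1·6]=4.898979
Admissible k: 0..1 (factorial args all ≥0)
  k=0: (−1)^1·4.8990/(2)·0.9599^3·0.2803^1 = -0.607354
  k=1: (−1)^2·4.8990/(2)·0.9599^1·0.2803^3 = +0.051804
d^2_{0,-1}(0.5683) = -0.607354 +0.051804 = -0.555549
|D^2_{0,-1}|² = |d^2_{0,-1}(β)|² = (-0.555549)² = 0.308635 (the z-rotation phases have unit modulus)

P=0.3086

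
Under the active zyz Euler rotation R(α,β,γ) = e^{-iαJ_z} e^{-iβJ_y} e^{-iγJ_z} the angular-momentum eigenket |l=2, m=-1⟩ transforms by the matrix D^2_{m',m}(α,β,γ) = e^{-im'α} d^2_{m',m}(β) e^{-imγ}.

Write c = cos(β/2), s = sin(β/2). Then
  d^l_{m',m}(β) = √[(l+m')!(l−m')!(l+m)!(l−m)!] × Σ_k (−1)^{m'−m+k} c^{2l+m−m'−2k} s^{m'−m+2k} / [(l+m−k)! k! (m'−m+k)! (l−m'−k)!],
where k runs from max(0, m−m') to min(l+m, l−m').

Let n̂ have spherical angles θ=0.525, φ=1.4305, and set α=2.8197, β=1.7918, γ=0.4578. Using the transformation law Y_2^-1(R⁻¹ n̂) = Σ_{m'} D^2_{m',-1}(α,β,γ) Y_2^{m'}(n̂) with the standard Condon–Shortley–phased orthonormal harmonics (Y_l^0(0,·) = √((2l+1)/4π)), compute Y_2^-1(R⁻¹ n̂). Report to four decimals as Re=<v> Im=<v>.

Need the full column D^2_{m',-1} for m'=−2..2 at α=2.8197, β=1.7918, γ=0.4578.
cos(β/2)=0.624816, sin(β/2)=0.780772
d^2_{-2,-1}: single k=1 term ⇒ +0.380900;  D = +0.374331-0.070434i
d^2_{-1,-1}: k∈[0..1] ⇒ +0.152409 -0.713961 = -0.561552;  D = +0.556374+0.076084i
d^2_{0,-1}: k∈[0..1] ⇒ -0.466506 +0.728451 = +0.261945;  D = +0.234972+0.115773i
d^2_{1,-1}: k∈[0..1] ⇒ +0.713961 -0.371618 = +0.342343;  D = -0.243450-0.240688i
d^2_{2,-1}: single k=0 term ⇒ -0.594778;  D = -0.268948-0.530497i
Y_2^{m'}(θ=0.525,φ=1.4305) and Σ D·Y over m':
  (+0.3743-0.0704i)·(-0.0932-0.0269i)  (+0.5564+0.0761i)·(+0.0469-0.3318i)  (+0.2350+0.1158i)·(+0.3931+0.0000i)  (-0.2435-0.2407i)·(-0.0469-0.3318i)  (-0.2689-0.5305i)·(-0.0932+0.0269i)
Y_2^-1(R⁻¹ n̂) = +0.077766-0.004721i

Re=0.0778 Im=-0.0047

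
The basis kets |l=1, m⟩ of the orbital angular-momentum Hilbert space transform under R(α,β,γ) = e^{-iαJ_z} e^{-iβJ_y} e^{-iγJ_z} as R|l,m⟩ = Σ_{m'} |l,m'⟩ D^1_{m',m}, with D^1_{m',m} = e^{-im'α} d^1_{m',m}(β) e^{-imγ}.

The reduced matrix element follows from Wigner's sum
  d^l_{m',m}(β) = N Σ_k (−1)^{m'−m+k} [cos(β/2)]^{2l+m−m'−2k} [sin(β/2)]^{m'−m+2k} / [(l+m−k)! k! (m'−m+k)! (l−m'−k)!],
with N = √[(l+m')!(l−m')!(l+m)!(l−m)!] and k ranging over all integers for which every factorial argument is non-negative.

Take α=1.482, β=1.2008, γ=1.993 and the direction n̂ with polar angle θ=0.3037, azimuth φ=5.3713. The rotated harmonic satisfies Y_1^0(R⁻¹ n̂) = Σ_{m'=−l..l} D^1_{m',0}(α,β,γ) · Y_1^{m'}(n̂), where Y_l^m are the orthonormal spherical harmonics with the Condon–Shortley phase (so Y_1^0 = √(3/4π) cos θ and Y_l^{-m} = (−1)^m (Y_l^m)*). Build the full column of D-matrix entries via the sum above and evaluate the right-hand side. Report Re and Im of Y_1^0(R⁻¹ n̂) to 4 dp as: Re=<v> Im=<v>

Re=0.0687 Im=0.0000

Need the full column D^1_{m',0} for m'=−1..1 at α=1.482, β=1.2008, γ=1.993.
cos(β/2)=0.825110, sin(β/2)=0.564973
d^1_{-1,0}: single k=1 term ⇒ +0.659256;  D = +0.058463+0.656659i
d^1_{0,0}: k∈[0..1] ⇒ +0.680806 -0.319194 = +0.361612;  D = +0.361612+0.000000i
d^1_{1,0}: single k=0 term ⇒ -0.659256;  D = -0.058463+0.656659i
Y_1^{m'}(θ=0.3037,φ=5.3713) and Σ D·Y over m':
  (+0.0585+0.6567i)·(+0.0633+0.0817i)  (+0.3616+0.0000i)·(+0.4662+0.0000i)  (-0.0585+0.6567i)·(-0.0633+0.0817i)
Y_1^0(R⁻¹ n̂) = +0.068708+0.000000i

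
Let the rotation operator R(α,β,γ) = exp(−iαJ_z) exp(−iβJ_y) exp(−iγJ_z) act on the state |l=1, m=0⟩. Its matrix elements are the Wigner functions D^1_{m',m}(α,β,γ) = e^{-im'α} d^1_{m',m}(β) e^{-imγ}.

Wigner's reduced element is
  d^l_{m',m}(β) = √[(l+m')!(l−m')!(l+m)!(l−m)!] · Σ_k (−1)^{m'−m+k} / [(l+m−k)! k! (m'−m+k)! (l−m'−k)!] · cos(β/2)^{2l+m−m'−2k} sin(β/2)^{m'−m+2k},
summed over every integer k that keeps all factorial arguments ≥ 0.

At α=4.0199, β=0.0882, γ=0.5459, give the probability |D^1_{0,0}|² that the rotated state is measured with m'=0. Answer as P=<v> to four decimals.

First d^1_{0,0}(β=0.0882), then the phase factors e^{-i(0)α} and e^{-i(0)γ}:
Half-angle: c=0.999028, s=0.044086. N=√(1·1·1·1)=1.000000
k∈{0,1} keeps every argument non-negative
  k=0: (−1)^0·1.0000/(1)·0.9990^2·0.0441^0 = +0.998056
  k=1: (−1)^1·1.0000/(1)·0.9990^0·0.0441^2 = -0.001944
d^1_{0,0}(0.0882) = +0.998056 -0.001944 = +0.996113
|D^1_{0,0}|² = |d^1_{0,0}(β)|² = (+0.996113)² = 0.992241 (the z-rotation phases have unit modulus)

P=0.9922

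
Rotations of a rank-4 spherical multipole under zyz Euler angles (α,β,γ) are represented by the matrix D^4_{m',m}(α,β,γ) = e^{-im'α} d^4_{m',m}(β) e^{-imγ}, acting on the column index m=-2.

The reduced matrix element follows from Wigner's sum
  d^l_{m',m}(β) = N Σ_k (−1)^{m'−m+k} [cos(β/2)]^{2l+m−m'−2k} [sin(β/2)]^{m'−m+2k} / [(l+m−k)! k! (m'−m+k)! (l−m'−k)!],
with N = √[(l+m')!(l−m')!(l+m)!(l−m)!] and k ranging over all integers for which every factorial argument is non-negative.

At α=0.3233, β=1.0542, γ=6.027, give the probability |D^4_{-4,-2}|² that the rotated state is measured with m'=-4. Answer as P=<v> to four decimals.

Split into d^4_{-4,-2}(β=1.0542) × two z-phases.
c=cos(1.0542/2)=0.864269, s=sin(1.0542/2)=0.503029; N=√[1·40320·2·720]=7619.763776
k∈{2} keeps every argument non-negative
  k=2: (−1)^0·7619.7638/(1440)·0.8643^6·0.5030^2 = +0.558034
d^4_{-4,-2}(1.0542) = +0.558034
|D^4_{-4,-2}|² = |d^4_{-4,-2}(β)|² = (+0.558034)² = 0.311401 (the z-rotation phases have unit modulus)

P=0.3114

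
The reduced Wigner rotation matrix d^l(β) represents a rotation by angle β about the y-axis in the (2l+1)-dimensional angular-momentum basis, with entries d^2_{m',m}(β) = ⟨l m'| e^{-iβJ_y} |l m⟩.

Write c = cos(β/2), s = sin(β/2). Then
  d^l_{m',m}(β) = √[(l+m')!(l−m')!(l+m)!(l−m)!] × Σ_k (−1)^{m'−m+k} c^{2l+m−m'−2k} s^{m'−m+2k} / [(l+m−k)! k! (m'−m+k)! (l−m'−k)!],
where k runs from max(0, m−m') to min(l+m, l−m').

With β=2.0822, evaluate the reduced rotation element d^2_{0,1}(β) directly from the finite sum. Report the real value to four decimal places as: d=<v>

d=-0.5227

d^2_{0,1}(β=2.0822) via Wigner's sum:
Half-angle: c=0.505271, s=0.862961. N=√(2·2·6·1)=4.898979
k: max(0,(1)−(0))=1 … min(2+(1),2−(0))=2
  k=1: (−1)^0·4.8990/(2)·0.5053^3·0.8630^1 = +0.272672
  k=2: (−1)^1·4.8990/(2)·0.5053^1·0.8630^3 = -0.795377
d^2_{0,1}(2.0822) = +0.272672 -0.795377 = -0.522705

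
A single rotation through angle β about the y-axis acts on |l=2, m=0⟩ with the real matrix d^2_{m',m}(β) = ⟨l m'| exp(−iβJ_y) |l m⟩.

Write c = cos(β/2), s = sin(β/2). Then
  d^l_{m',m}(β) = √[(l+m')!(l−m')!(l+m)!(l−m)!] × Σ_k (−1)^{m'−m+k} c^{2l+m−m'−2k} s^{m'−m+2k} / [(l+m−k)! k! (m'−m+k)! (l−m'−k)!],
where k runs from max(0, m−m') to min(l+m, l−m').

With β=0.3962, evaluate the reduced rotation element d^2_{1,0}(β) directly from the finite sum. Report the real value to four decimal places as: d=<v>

d^2_{1,0}(β=0.3962) via Wigner's sum:
Half-angle: c=0.980442, s=0.196807. N=√(6·1·2·2)=4.898979
k: max(0,(0)−(1))=0 … min(2+(0),2−(1))=1
  k=0: (−1)^1·4.8990/(2)·0.9804^3·0.1968^1 = -0.454341
  k=1: (−1)^2·4.8990/(2)·0.9804^1·0.1968^3 = +0.018307
d^2_{1,0}(0.3962) = -0.454341 +0.018307 = -0.436034

d=-0.4360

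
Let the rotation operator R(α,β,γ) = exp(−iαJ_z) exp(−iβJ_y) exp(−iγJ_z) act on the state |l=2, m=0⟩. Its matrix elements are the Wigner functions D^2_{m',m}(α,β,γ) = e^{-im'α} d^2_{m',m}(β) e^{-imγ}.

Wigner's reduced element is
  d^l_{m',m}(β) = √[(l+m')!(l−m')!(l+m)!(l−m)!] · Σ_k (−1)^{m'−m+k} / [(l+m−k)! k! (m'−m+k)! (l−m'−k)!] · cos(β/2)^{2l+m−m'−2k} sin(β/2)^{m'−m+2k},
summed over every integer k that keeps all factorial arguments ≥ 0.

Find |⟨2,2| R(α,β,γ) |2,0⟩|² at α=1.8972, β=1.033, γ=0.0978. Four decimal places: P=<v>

P=0.2040

Split into d^2_{2,0}(β=1.033) × two z-phases.
Half-angle: c=0.869553, s=0.493840. N=√(24·1·2·2)=9.797959
The bounds max(0,m−m')=0 and min(l+m,l−m')=0 give 1 term
  k=0: (−1)^2·9.7980/(4)·0.8696^2·0.4938^2 = +0.451689
d^2_{2,0}(1.033) = +0.451689
|D^2_{2,0}|² = |d^2_{2,0}(β)|² = (+0.451689)² = 0.204023 (the z-rotation phases have unit modulus)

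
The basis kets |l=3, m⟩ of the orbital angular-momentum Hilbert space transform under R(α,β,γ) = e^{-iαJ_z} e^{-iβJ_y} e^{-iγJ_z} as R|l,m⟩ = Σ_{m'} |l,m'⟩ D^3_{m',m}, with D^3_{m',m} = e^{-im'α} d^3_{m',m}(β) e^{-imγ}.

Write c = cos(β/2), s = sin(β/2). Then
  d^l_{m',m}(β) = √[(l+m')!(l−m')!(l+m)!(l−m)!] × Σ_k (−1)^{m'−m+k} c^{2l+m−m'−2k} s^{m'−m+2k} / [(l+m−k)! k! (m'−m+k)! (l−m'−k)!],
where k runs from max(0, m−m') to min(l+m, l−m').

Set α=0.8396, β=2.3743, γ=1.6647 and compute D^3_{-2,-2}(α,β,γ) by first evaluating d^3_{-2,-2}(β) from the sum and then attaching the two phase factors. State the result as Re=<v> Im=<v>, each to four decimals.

First d^3_{-2,-2}(β=2.3743), then the phase factors e^{-i(-2)α} and e^{-i(-2)γ}:
Half-angle: c=0.374304, s=0.927306. N=√(1·120·1·120)=120.000000
k: max(0,(-2)−(-2))=0 … min(3+(-2),3−(-2))=1
  k=0: (−1)^0·120.0000/(120)·0.3743^6·0.9273^0 = +0.002750
  k=1: (−1)^1·120.0000/(24)·0.3743^4·0.9273^2 = -0.084395
d^3_{-2,-2}(2.3743) = +0.002750 -0.084395 = -0.081645
Phases: e^{-i·(-2)·0.8396}=-0.108191+0.994130i, e^{-i·(-2)·1.6647}=-0.982416-0.186705i ⇒ D=-0.023832+0.078089i

Re=-0.0238 Im=0.0781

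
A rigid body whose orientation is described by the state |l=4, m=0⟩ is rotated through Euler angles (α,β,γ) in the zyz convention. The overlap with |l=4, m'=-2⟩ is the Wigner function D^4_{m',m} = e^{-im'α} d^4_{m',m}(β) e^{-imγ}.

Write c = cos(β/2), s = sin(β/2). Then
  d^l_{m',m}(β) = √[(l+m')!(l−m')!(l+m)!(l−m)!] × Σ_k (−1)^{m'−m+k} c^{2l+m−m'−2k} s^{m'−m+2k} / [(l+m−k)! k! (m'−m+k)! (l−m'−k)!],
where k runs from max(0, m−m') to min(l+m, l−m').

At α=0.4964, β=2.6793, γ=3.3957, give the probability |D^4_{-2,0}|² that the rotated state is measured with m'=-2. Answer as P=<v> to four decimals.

P=0.1313

First d^4_{-2,0}(β=2.6793), then the phase factors e^{-i(-2)α} and e^{-i(0)γ}:
With c≡cos(β/2)=0.229094 and s≡sin(β/2)=0.973404, N=[2·720·24·24]^{1/2}=910.735966
k: max(0,(0)−(-2))=2 … min(4+(0),4−(-2))=4
  k=2: (−1)^0·910.7360/(96)·0.2291^6·0.9734^2 = +0.001300
  k=3: (−1)^1·910.7360/(36)·0.2291^4·0.9734^4 = -0.062563
  k=4: (−1)^2·910.7360/(96)·0.2291^2·0.9734^6 = +0.423552
d^4_{-2,0}(2.6793) = +0.001300 -0.062563 +0.423552 = +0.362289
|D^4_{-2,0}|² = |d^4_{-2,0}(β)|² = (+0.362289)² = 0.131253 (the z-rotation phases have unit modulus)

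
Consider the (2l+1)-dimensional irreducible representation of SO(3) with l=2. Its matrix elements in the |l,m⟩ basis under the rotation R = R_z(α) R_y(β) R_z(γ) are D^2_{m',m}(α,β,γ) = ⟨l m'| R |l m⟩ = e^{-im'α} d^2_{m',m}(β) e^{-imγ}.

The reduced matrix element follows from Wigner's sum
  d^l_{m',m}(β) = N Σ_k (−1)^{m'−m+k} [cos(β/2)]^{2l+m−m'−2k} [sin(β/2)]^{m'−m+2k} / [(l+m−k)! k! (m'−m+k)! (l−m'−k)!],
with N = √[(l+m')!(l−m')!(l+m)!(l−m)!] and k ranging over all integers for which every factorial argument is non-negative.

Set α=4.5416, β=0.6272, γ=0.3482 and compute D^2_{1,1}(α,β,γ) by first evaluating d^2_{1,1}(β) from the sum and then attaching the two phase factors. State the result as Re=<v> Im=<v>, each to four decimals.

Re=0.0989 Im=0.5516

First d^2_{1,1}(β=0.6272), then the phase factors e^{-i(1)α} and e^{-i(1)γ}:
With c≡cos(β/2)=0.951229 and s≡sin(β/2)=0.308485, N=[6·1·6·1]^{1/2}=6.000000
k: max(0,(1)−(1))=0 … min(2+(1),2−(1))=1
  k=0: (−1)^0·6.0000/(6)·0.9512^4·0.3085^0 = +0.818730
  k=1: (−1)^1·6.0000/(2)·0.9512^2·0.3085^2 = -0.258321
d^2_{1,1}(0.6272) = +0.818730 -0.258321 = +0.560409
D = (-0.169960+0.985451i)·(+0.560409)·(+0.939988-0.341206i) = +0.098902+0.551613i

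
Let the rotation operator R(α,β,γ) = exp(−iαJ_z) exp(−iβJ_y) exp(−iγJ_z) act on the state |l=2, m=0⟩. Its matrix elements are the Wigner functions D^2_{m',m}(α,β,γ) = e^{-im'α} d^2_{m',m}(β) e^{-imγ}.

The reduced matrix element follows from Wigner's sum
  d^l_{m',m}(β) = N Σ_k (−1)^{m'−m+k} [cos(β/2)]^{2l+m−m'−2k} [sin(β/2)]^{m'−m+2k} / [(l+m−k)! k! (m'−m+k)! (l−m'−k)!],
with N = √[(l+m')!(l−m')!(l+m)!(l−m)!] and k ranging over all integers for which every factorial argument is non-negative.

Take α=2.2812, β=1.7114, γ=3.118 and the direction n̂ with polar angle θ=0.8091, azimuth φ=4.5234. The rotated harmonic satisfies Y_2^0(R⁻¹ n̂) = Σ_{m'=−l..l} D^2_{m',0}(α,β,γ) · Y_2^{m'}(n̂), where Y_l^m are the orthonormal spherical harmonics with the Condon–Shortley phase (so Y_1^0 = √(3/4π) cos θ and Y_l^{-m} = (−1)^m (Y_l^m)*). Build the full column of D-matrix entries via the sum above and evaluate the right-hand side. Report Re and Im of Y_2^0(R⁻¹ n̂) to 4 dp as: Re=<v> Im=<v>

Re=-0.0370 Im=0.0000

Need the full column D^2_{m',0} for m'=−2..2 at α=2.2812, β=1.7114, γ=3.118.
cos(β/2)=0.655690, sin(β/2)=0.755030
d^2_{-2,0}: single k=2 term ⇒ +0.600346;  D = -0.089708-0.593606i
d^2_{-1,0}: k∈[1..2] ⇒ +0.521358 -0.691301 = -0.169943;  D = +0.110827-0.128834i
d^2_{0,0}: k∈[0..2] ⇒ +0.184839 -0.980361 +0.324980 = -0.470541;  D = -0.470541+0.000000i
d^2_{1,0}: k∈[0..1] ⇒ -0.521358 +0.691301 = +0.169943;  D = -0.110827-0.128834i
d^2_{2,0}: single k=0 term ⇒ +0.600346;  D = -0.089708+0.593606i
Y_2^{m'}(θ=0.8091,φ=4.5234) and Σ D·Y over m':
  (-0.0897-0.5936i)·(-0.1880-0.0747i)  (+0.1108-0.1288i)·(-0.0725+0.3790i)  (-0.4705+0.0000i)·(+0.1353+0.0000i)  (-0.1108-0.1288i)·(+0.0725+0.3790i)  (-0.0897+0.5936i)·(-0.1880+0.0747i)
Y_2^0(R⁻¹ n̂) = -0.036970-0.000000i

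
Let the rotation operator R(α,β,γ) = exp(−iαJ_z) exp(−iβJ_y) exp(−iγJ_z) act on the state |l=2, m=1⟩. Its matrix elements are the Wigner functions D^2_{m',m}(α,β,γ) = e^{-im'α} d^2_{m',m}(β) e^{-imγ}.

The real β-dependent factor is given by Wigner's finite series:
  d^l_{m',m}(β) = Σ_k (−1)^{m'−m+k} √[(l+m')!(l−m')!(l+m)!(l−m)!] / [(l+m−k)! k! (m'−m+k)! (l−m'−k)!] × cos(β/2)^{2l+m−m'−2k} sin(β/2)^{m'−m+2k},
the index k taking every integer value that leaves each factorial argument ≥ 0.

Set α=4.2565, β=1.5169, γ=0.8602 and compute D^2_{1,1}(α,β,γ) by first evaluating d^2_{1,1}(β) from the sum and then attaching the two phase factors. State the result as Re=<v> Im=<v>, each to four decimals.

Re=-0.1850 Im=-0.4323

D^2_{1,1}(4.2565,1.5169,0.8602) = e^{-i·1·4.2565}·d^2_{1,1}(1.5169)·e^{-i·1·0.8602}. Compute d first:
c=cos(1.5169/2)=0.725903, s=sin(1.5169/2)=0.687797; N=√[6·1·6·1]=6.000000
k: max(0,(1)−(1))=0 … min(2+(1),2−(1))=1
  k=0: (−1)^0·6.0000/(6)·0.7259^4·0.6878^0 = +0.277661
  k=1: (−1)^1·6.0000/(2)·0.7259^2·0.6878^2 = -0.747823
d^2_{1,1}(1.5169) = +0.277661 -0.747823 = -0.470163
Phases: e^{-i·(1)·4.2565}=-0.440261+0.897870i, e^{-i·(1)·0.8602}=+0.652286-0.757973i ⇒ D=-0.184955-0.432255i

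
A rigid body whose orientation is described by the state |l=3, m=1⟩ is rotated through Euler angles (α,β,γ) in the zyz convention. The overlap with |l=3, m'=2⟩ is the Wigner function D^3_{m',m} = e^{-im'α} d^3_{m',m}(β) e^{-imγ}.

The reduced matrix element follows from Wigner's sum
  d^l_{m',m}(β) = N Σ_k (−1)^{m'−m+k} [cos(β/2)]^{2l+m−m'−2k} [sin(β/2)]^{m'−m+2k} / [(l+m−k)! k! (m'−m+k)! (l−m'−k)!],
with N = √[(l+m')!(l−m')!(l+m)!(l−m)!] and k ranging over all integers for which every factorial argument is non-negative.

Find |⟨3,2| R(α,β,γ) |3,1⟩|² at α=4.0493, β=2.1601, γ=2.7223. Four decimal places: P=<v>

First d^3_{2,1}(β=2.1601), then the phase factors e^{-i(2)α} and e^{-i(1)γ}:
With c≡cos(β/2)=0.471284 and s≡sin(β/2)=0.881981, N=[120·1·24·2]^{1/2}=75.894664
The bounds max(0,m−m')=0 and min(l+m,l−m')=1 give 2 terms
  k=0: (−1)^1·75.8947/(24)·0.4713^5·0.8820^1 = -0.064845
  k=1: (−1)^2·75.8947/(12)·0.4713^3·0.8820^3 = +0.454210
d^3_{2,1}(2.1601) = -0.064845 +0.454210 = +0.389366
|D^3_{2,1}|² = |d^3_{2,1}(β)|² = (+0.389366)² = 0.151606 (the z-rotation phases have unit modulus)

P=0.1516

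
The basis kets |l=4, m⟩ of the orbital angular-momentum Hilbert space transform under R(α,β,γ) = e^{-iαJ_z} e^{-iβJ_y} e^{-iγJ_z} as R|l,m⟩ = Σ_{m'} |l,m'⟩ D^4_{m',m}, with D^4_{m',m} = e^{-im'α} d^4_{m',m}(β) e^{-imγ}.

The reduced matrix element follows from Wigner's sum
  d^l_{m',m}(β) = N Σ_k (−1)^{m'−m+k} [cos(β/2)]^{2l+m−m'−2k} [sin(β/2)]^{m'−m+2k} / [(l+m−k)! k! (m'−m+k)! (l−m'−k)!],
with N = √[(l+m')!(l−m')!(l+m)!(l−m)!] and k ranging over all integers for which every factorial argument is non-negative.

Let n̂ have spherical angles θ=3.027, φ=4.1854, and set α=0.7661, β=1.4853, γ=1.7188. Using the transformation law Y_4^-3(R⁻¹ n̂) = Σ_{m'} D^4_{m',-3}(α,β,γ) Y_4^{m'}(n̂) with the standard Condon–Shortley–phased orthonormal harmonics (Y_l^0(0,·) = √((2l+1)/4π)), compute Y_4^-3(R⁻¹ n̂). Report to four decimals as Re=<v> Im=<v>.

Re=-0.1181 Im=0.1970

Need the full column D^4_{m',-3} for m'=−4..4 at α=0.7661, β=1.4853, γ=1.7188.
cos(β/2)=0.736679, sin(β/2)=0.676242
d^4_{-4,-3}: single k=1 term ⇒ +0.225214;  D = -0.080772+0.210231i
d^4_{-3,-3}: k∈[0..1] ⇒ +0.086741 -0.511650 = -0.424909;  D = -0.165186-0.391486i
d^4_{-2,-3}: k∈[0..1] ⇒ -0.297930 +0.753155 = +0.455225;  D = +0.418324+0.179541i
d^4_{-1,-3}: k∈[0..1] ⇒ +0.580157 -0.814784 = -0.234627;  D = -0.219530+0.082803i
d^4_{0,-3}: k∈[0..1] ⇒ -0.793895 +0.668977 = -0.124918;  D = -0.053660+0.112805i
d^4_{1,-3}: k∈[0..1] ⇒ +0.814784 -0.411947 = +0.402836;  D = -0.127517-0.382121i
d^4_{2,-3}: k∈[0..1] ⇒ -0.634648 +0.178262 = -0.456385;  D = +0.404260+0.211804i
d^4_{3,-3}: k∈[0..1] ⇒ +0.363303 -0.043734 = +0.319569;  D = -0.306814+0.089387i
d^4_{4,-3}: single k=0 term ⇒ -0.134754;  D = +0.067097-0.116861i
Y_4^{m'}(θ=3.027,φ=4.1854) and Σ D·Y over m':
  (-0.0808+0.2102i)·(-0.0000+0.0001i)  (-0.1652-0.3915i)·(-0.0019-0.0000i)  (+0.4183+0.1795i)·(-0.0128-0.0225i)  (-0.2195+0.0828i)·(+0.1056-0.1815i)  (-0.0537+0.1128i)·(+0.7916+0.0000i)  (-0.1275-0.3821i)·(-0.1056-0.1815i)  (+0.4043+0.2118i)·(-0.0128+0.0225i)  (-0.3068+0.0894i)·(+0.0019-0.0000i)  (+0.0671-0.1169i)·(-0.0000-0.0001i)
Y_4^-3(R⁻¹ n̂) = -0.118053+0.196988i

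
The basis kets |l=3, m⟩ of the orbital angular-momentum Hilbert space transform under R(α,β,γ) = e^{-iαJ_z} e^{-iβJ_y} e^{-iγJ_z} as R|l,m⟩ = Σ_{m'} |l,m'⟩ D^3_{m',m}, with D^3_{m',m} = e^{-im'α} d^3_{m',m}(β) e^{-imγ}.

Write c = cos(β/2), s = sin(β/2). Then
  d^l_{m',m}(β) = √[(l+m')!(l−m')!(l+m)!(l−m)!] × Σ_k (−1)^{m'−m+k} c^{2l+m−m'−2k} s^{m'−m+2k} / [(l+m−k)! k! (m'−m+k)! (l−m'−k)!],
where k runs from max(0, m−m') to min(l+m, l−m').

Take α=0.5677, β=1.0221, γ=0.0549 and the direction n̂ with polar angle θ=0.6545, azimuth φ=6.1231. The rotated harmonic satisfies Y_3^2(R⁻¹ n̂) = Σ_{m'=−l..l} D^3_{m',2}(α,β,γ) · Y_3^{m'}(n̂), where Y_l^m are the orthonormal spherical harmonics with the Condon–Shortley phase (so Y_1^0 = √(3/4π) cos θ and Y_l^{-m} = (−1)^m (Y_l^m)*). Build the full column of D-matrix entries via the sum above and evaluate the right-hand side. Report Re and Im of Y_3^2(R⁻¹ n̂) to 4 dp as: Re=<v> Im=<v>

Need the full column D^3_{m',2} for m'=−3..3 at α=0.5677, β=1.0221, γ=0.0549.
cos(β/2)=0.872231, sin(β/2)=0.489093
d^3_{-3,2}: single k=5 term ⇒ +0.059795;  D = -0.001345+0.059780i
d^3_{-2,2}: k∈[4..5] ⇒ +0.217671 -0.013688 = +0.203983;  D = +0.105783+0.174410i
d^3_{-1,2}: k∈[3..4] ⇒ +0.491021 -0.077195 = +0.413826;  D = +0.371195+0.182938i
d^3_{0,2}: k∈[2..3] ⇒ +0.758352 -0.238447 = +0.519906;  D = +0.516775-0.056971i
d^3_{1,2}: k∈[1..2] ⇒ +0.780819 -0.491021 = +0.289798;  D = +0.225794-0.181659i
d^3_{2,2}: k∈[0..1] ⇒ +0.440342 -0.692278 = -0.251936;  D = -0.080588+0.238699i
d^3_{3,2}: single k=0 term ⇒ -0.604820;  D = +0.145003+0.587181i
Y_3^{m'}(θ=0.6545,φ=6.1231) and Σ D·Y over m':
  (-0.0013+0.0598i)·(+0.0835+0.0435i)  (+0.1058+0.1744i)·(+0.2852+0.0946i)  (+0.3712+0.1829i)·(+0.4170+0.0673i)  (+0.5168-0.0570i)·(+0.0435+0.0000i)  (+0.2258-0.1817i)·(-0.4170+0.0673i)  (-0.0806+0.2387i)·(+0.2852-0.0946i)  (+0.1450+0.5872i)·(-0.0835+0.0435i)
Y_3^2(R⁻¹ n̂) = +0.055958+0.287422i

Re=0.0560 Im=0.2874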